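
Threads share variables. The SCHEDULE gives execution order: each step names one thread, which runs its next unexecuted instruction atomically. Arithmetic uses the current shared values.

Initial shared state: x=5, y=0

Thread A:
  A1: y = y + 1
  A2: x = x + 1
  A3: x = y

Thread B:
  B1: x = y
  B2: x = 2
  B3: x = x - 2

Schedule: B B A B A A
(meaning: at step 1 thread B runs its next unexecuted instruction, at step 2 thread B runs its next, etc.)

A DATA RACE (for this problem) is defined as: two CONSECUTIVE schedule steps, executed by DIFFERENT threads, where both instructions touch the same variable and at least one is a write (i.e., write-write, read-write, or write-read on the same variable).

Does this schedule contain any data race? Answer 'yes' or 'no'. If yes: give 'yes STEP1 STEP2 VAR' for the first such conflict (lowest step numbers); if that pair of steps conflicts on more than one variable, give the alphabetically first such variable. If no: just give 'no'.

Answer: yes 4 5 x

Derivation:
Steps 1,2: same thread (B). No race.
Steps 2,3: B(r=-,w=x) vs A(r=y,w=y). No conflict.
Steps 3,4: A(r=y,w=y) vs B(r=x,w=x). No conflict.
Steps 4,5: B(x = x - 2) vs A(x = x + 1). RACE on x (W-W).
Steps 5,6: same thread (A). No race.
First conflict at steps 4,5.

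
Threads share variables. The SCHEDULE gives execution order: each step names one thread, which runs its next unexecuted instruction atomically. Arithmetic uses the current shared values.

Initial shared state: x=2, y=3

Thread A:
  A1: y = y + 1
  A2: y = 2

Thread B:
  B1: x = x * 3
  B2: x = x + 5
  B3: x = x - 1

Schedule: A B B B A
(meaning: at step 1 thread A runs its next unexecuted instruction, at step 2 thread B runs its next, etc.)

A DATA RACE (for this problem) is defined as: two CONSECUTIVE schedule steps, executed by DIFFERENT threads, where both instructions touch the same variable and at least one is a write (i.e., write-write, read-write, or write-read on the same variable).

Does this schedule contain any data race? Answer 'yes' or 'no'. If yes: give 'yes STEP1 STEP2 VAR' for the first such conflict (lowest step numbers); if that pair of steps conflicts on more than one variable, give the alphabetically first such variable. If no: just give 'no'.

Answer: no

Derivation:
Steps 1,2: A(r=y,w=y) vs B(r=x,w=x). No conflict.
Steps 2,3: same thread (B). No race.
Steps 3,4: same thread (B). No race.
Steps 4,5: B(r=x,w=x) vs A(r=-,w=y). No conflict.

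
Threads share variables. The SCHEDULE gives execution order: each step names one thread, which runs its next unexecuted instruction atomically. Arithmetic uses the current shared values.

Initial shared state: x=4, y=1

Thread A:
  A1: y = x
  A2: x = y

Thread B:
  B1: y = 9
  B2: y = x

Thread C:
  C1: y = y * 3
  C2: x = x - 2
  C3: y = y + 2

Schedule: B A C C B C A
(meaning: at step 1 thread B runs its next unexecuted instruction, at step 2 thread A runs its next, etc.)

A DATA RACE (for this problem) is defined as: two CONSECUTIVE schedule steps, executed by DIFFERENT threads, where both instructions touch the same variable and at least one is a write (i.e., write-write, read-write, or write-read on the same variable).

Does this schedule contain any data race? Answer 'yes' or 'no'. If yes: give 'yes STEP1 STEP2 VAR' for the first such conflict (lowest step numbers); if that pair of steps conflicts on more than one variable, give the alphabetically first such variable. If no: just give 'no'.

Answer: yes 1 2 y

Derivation:
Steps 1,2: B(y = 9) vs A(y = x). RACE on y (W-W).
Steps 2,3: A(y = x) vs C(y = y * 3). RACE on y (W-W).
Steps 3,4: same thread (C). No race.
Steps 4,5: C(x = x - 2) vs B(y = x). RACE on x (W-R).
Steps 5,6: B(y = x) vs C(y = y + 2). RACE on y (W-W).
Steps 6,7: C(y = y + 2) vs A(x = y). RACE on y (W-R).
First conflict at steps 1,2.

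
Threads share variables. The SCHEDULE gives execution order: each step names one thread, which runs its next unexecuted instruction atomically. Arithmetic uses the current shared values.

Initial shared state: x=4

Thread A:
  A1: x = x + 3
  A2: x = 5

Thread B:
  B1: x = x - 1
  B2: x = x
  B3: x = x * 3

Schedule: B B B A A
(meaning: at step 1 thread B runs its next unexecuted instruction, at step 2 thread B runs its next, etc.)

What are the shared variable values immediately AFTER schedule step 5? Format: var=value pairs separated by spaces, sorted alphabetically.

Step 1: thread B executes B1 (x = x - 1). Shared: x=3. PCs: A@0 B@1
Step 2: thread B executes B2 (x = x). Shared: x=3. PCs: A@0 B@2
Step 3: thread B executes B3 (x = x * 3). Shared: x=9. PCs: A@0 B@3
Step 4: thread A executes A1 (x = x + 3). Shared: x=12. PCs: A@1 B@3
Step 5: thread A executes A2 (x = 5). Shared: x=5. PCs: A@2 B@3

Answer: x=5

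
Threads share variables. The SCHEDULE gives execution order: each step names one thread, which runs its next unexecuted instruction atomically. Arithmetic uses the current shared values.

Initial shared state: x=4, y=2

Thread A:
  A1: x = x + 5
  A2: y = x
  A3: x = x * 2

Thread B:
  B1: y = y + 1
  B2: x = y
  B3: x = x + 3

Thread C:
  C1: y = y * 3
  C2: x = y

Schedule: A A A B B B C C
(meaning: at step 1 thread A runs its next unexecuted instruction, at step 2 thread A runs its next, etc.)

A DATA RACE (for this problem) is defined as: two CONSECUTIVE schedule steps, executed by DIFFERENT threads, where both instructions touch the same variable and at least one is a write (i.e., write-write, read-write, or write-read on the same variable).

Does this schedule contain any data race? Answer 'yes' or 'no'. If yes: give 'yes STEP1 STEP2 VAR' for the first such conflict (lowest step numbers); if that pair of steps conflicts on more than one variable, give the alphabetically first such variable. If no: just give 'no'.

Steps 1,2: same thread (A). No race.
Steps 2,3: same thread (A). No race.
Steps 3,4: A(r=x,w=x) vs B(r=y,w=y). No conflict.
Steps 4,5: same thread (B). No race.
Steps 5,6: same thread (B). No race.
Steps 6,7: B(r=x,w=x) vs C(r=y,w=y). No conflict.
Steps 7,8: same thread (C). No race.

Answer: no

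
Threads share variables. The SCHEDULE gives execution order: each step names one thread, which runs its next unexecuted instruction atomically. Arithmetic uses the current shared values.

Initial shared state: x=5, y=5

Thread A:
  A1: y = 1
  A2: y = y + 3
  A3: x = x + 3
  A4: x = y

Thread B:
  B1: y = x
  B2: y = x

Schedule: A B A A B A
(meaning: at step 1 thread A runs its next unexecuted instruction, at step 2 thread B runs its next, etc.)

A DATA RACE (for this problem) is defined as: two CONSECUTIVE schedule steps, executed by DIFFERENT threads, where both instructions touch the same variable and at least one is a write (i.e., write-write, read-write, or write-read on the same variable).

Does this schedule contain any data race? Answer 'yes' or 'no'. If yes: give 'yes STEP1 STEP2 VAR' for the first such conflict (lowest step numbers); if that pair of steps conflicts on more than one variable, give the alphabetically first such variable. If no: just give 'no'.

Steps 1,2: A(y = 1) vs B(y = x). RACE on y (W-W).
Steps 2,3: B(y = x) vs A(y = y + 3). RACE on y (W-W).
Steps 3,4: same thread (A). No race.
Steps 4,5: A(x = x + 3) vs B(y = x). RACE on x (W-R).
Steps 5,6: B(y = x) vs A(x = y). RACE on x (R-W), y (W-R). Multiple vars; alphabetically first is x.
First conflict at steps 1,2.

Answer: yes 1 2 y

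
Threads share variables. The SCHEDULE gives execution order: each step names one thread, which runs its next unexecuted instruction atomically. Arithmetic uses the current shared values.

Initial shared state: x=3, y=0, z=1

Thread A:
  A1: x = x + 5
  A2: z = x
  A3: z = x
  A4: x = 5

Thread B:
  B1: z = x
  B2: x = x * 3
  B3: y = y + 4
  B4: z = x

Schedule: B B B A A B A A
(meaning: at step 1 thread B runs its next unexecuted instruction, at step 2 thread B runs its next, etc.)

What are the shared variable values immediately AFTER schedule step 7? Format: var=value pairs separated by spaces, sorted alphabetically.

Answer: x=14 y=4 z=14

Derivation:
Step 1: thread B executes B1 (z = x). Shared: x=3 y=0 z=3. PCs: A@0 B@1
Step 2: thread B executes B2 (x = x * 3). Shared: x=9 y=0 z=3. PCs: A@0 B@2
Step 3: thread B executes B3 (y = y + 4). Shared: x=9 y=4 z=3. PCs: A@0 B@3
Step 4: thread A executes A1 (x = x + 5). Shared: x=14 y=4 z=3. PCs: A@1 B@3
Step 5: thread A executes A2 (z = x). Shared: x=14 y=4 z=14. PCs: A@2 B@3
Step 6: thread B executes B4 (z = x). Shared: x=14 y=4 z=14. PCs: A@2 B@4
Step 7: thread A executes A3 (z = x). Shared: x=14 y=4 z=14. PCs: A@3 B@4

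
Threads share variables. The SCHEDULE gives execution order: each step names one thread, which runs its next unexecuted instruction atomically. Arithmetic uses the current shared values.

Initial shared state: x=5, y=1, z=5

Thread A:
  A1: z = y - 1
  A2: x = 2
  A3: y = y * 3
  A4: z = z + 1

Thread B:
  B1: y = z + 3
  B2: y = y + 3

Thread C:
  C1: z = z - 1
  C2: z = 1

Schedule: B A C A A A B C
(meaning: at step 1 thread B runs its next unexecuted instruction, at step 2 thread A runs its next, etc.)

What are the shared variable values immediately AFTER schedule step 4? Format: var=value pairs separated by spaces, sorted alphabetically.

Step 1: thread B executes B1 (y = z + 3). Shared: x=5 y=8 z=5. PCs: A@0 B@1 C@0
Step 2: thread A executes A1 (z = y - 1). Shared: x=5 y=8 z=7. PCs: A@1 B@1 C@0
Step 3: thread C executes C1 (z = z - 1). Shared: x=5 y=8 z=6. PCs: A@1 B@1 C@1
Step 4: thread A executes A2 (x = 2). Shared: x=2 y=8 z=6. PCs: A@2 B@1 C@1

Answer: x=2 y=8 z=6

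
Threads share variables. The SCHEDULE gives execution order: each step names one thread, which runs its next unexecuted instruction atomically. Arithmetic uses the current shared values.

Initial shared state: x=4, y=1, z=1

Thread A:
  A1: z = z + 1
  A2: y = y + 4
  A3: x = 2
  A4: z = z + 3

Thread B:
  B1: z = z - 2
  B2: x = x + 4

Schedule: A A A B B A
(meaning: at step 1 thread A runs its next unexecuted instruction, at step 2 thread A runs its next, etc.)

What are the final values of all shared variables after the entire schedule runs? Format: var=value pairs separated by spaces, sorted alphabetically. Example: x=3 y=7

Step 1: thread A executes A1 (z = z + 1). Shared: x=4 y=1 z=2. PCs: A@1 B@0
Step 2: thread A executes A2 (y = y + 4). Shared: x=4 y=5 z=2. PCs: A@2 B@0
Step 3: thread A executes A3 (x = 2). Shared: x=2 y=5 z=2. PCs: A@3 B@0
Step 4: thread B executes B1 (z = z - 2). Shared: x=2 y=5 z=0. PCs: A@3 B@1
Step 5: thread B executes B2 (x = x + 4). Shared: x=6 y=5 z=0. PCs: A@3 B@2
Step 6: thread A executes A4 (z = z + 3). Shared: x=6 y=5 z=3. PCs: A@4 B@2

Answer: x=6 y=5 z=3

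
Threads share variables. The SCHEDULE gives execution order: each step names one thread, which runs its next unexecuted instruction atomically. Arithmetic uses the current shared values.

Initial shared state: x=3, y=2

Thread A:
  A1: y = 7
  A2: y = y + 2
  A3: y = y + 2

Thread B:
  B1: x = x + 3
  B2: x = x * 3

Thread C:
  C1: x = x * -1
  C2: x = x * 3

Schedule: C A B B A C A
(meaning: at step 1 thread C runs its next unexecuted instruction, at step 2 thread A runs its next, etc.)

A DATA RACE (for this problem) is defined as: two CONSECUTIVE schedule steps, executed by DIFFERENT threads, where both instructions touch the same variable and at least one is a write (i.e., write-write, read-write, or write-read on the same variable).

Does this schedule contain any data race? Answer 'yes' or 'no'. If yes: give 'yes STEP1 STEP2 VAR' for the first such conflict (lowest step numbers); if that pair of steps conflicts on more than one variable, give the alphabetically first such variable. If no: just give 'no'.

Answer: no

Derivation:
Steps 1,2: C(r=x,w=x) vs A(r=-,w=y). No conflict.
Steps 2,3: A(r=-,w=y) vs B(r=x,w=x). No conflict.
Steps 3,4: same thread (B). No race.
Steps 4,5: B(r=x,w=x) vs A(r=y,w=y). No conflict.
Steps 5,6: A(r=y,w=y) vs C(r=x,w=x). No conflict.
Steps 6,7: C(r=x,w=x) vs A(r=y,w=y). No conflict.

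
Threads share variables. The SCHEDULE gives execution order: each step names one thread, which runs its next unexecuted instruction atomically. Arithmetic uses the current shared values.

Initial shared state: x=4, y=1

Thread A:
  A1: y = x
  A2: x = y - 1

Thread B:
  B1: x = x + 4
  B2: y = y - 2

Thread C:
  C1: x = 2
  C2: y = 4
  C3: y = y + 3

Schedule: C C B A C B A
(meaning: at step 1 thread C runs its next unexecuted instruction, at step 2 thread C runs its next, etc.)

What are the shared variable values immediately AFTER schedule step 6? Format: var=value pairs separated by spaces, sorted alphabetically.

Answer: x=6 y=7

Derivation:
Step 1: thread C executes C1 (x = 2). Shared: x=2 y=1. PCs: A@0 B@0 C@1
Step 2: thread C executes C2 (y = 4). Shared: x=2 y=4. PCs: A@0 B@0 C@2
Step 3: thread B executes B1 (x = x + 4). Shared: x=6 y=4. PCs: A@0 B@1 C@2
Step 4: thread A executes A1 (y = x). Shared: x=6 y=6. PCs: A@1 B@1 C@2
Step 5: thread C executes C3 (y = y + 3). Shared: x=6 y=9. PCs: A@1 B@1 C@3
Step 6: thread B executes B2 (y = y - 2). Shared: x=6 y=7. PCs: A@1 B@2 C@3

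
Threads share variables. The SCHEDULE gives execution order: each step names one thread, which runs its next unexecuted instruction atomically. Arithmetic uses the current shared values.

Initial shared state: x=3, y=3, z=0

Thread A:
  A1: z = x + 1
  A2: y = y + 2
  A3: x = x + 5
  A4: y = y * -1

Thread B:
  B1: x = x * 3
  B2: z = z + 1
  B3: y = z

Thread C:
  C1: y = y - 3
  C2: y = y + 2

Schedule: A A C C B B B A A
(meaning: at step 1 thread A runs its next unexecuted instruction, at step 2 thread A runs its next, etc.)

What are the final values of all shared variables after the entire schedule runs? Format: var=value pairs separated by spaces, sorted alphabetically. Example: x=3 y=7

Answer: x=14 y=-5 z=5

Derivation:
Step 1: thread A executes A1 (z = x + 1). Shared: x=3 y=3 z=4. PCs: A@1 B@0 C@0
Step 2: thread A executes A2 (y = y + 2). Shared: x=3 y=5 z=4. PCs: A@2 B@0 C@0
Step 3: thread C executes C1 (y = y - 3). Shared: x=3 y=2 z=4. PCs: A@2 B@0 C@1
Step 4: thread C executes C2 (y = y + 2). Shared: x=3 y=4 z=4. PCs: A@2 B@0 C@2
Step 5: thread B executes B1 (x = x * 3). Shared: x=9 y=4 z=4. PCs: A@2 B@1 C@2
Step 6: thread B executes B2 (z = z + 1). Shared: x=9 y=4 z=5. PCs: A@2 B@2 C@2
Step 7: thread B executes B3 (y = z). Shared: x=9 y=5 z=5. PCs: A@2 B@3 C@2
Step 8: thread A executes A3 (x = x + 5). Shared: x=14 y=5 z=5. PCs: A@3 B@3 C@2
Step 9: thread A executes A4 (y = y * -1). Shared: x=14 y=-5 z=5. PCs: A@4 B@3 C@2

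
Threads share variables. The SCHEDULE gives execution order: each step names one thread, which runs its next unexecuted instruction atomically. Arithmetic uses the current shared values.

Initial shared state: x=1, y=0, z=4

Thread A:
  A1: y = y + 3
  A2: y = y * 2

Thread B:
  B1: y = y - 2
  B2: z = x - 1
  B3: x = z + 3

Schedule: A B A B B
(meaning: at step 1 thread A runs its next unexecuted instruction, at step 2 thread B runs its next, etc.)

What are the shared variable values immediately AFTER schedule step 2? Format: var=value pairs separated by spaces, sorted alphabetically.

Answer: x=1 y=1 z=4

Derivation:
Step 1: thread A executes A1 (y = y + 3). Shared: x=1 y=3 z=4. PCs: A@1 B@0
Step 2: thread B executes B1 (y = y - 2). Shared: x=1 y=1 z=4. PCs: A@1 B@1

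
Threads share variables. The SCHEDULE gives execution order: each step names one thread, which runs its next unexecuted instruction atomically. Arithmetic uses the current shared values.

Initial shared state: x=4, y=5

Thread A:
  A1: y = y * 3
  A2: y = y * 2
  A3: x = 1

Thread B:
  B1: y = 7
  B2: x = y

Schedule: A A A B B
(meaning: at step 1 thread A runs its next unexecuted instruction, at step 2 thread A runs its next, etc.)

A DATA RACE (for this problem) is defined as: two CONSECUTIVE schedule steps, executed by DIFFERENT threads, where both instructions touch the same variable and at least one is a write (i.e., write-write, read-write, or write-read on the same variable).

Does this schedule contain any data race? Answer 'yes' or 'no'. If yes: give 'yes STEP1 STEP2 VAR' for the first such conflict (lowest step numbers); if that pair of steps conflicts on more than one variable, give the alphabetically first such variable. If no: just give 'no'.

Answer: no

Derivation:
Steps 1,2: same thread (A). No race.
Steps 2,3: same thread (A). No race.
Steps 3,4: A(r=-,w=x) vs B(r=-,w=y). No conflict.
Steps 4,5: same thread (B). No race.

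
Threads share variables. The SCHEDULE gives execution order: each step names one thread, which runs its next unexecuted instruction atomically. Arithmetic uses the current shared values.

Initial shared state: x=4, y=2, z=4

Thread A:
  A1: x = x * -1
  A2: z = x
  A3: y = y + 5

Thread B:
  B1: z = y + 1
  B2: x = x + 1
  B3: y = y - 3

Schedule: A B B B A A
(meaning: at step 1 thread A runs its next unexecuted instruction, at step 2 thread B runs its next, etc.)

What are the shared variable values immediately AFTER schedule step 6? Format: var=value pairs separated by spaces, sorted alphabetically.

Answer: x=-3 y=4 z=-3

Derivation:
Step 1: thread A executes A1 (x = x * -1). Shared: x=-4 y=2 z=4. PCs: A@1 B@0
Step 2: thread B executes B1 (z = y + 1). Shared: x=-4 y=2 z=3. PCs: A@1 B@1
Step 3: thread B executes B2 (x = x + 1). Shared: x=-3 y=2 z=3. PCs: A@1 B@2
Step 4: thread B executes B3 (y = y - 3). Shared: x=-3 y=-1 z=3. PCs: A@1 B@3
Step 5: thread A executes A2 (z = x). Shared: x=-3 y=-1 z=-3. PCs: A@2 B@3
Step 6: thread A executes A3 (y = y + 5). Shared: x=-3 y=4 z=-3. PCs: A@3 B@3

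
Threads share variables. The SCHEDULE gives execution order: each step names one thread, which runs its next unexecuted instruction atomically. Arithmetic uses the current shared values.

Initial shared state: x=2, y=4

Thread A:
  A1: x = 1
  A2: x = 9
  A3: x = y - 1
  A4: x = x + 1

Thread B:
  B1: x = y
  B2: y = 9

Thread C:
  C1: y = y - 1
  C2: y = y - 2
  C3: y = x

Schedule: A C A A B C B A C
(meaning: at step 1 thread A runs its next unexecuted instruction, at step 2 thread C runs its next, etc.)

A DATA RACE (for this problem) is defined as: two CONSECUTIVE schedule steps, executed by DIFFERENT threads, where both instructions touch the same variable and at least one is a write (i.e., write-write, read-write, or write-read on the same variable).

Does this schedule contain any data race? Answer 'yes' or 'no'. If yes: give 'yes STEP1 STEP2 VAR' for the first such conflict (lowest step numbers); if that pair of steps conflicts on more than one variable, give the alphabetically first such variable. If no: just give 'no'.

Steps 1,2: A(r=-,w=x) vs C(r=y,w=y). No conflict.
Steps 2,3: C(r=y,w=y) vs A(r=-,w=x). No conflict.
Steps 3,4: same thread (A). No race.
Steps 4,5: A(x = y - 1) vs B(x = y). RACE on x (W-W).
Steps 5,6: B(x = y) vs C(y = y - 2). RACE on y (R-W).
Steps 6,7: C(y = y - 2) vs B(y = 9). RACE on y (W-W).
Steps 7,8: B(r=-,w=y) vs A(r=x,w=x). No conflict.
Steps 8,9: A(x = x + 1) vs C(y = x). RACE on x (W-R).
First conflict at steps 4,5.

Answer: yes 4 5 x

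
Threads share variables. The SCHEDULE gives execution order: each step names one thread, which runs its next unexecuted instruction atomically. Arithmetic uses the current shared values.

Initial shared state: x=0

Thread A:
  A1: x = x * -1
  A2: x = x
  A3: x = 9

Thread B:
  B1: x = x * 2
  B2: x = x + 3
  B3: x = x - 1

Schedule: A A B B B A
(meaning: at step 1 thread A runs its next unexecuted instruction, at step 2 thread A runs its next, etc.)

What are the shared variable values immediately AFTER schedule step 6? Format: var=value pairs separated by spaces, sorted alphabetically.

Step 1: thread A executes A1 (x = x * -1). Shared: x=0. PCs: A@1 B@0
Step 2: thread A executes A2 (x = x). Shared: x=0. PCs: A@2 B@0
Step 3: thread B executes B1 (x = x * 2). Shared: x=0. PCs: A@2 B@1
Step 4: thread B executes B2 (x = x + 3). Shared: x=3. PCs: A@2 B@2
Step 5: thread B executes B3 (x = x - 1). Shared: x=2. PCs: A@2 B@3
Step 6: thread A executes A3 (x = 9). Shared: x=9. PCs: A@3 B@3

Answer: x=9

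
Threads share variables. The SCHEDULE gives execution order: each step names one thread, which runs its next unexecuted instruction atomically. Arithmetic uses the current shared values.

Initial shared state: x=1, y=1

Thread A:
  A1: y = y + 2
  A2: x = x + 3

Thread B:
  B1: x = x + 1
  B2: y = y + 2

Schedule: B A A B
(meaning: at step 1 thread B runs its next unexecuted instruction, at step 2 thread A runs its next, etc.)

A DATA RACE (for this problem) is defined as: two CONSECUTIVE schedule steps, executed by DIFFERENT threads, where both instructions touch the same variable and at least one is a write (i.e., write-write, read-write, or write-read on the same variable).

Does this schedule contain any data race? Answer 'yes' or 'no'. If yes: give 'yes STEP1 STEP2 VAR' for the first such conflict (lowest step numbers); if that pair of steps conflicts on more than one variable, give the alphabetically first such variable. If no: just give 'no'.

Answer: no

Derivation:
Steps 1,2: B(r=x,w=x) vs A(r=y,w=y). No conflict.
Steps 2,3: same thread (A). No race.
Steps 3,4: A(r=x,w=x) vs B(r=y,w=y). No conflict.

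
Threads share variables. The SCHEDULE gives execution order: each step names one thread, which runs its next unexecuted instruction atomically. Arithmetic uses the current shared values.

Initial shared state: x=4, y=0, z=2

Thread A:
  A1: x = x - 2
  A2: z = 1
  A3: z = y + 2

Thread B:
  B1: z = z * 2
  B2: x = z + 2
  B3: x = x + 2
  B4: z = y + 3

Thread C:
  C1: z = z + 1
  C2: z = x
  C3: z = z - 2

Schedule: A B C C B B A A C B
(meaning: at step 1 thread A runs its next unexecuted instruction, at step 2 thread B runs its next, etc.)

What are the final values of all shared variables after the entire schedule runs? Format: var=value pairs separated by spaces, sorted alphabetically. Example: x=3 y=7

Step 1: thread A executes A1 (x = x - 2). Shared: x=2 y=0 z=2. PCs: A@1 B@0 C@0
Step 2: thread B executes B1 (z = z * 2). Shared: x=2 y=0 z=4. PCs: A@1 B@1 C@0
Step 3: thread C executes C1 (z = z + 1). Shared: x=2 y=0 z=5. PCs: A@1 B@1 C@1
Step 4: thread C executes C2 (z = x). Shared: x=2 y=0 z=2. PCs: A@1 B@1 C@2
Step 5: thread B executes B2 (x = z + 2). Shared: x=4 y=0 z=2. PCs: A@1 B@2 C@2
Step 6: thread B executes B3 (x = x + 2). Shared: x=6 y=0 z=2. PCs: A@1 B@3 C@2
Step 7: thread A executes A2 (z = 1). Shared: x=6 y=0 z=1. PCs: A@2 B@3 C@2
Step 8: thread A executes A3 (z = y + 2). Shared: x=6 y=0 z=2. PCs: A@3 B@3 C@2
Step 9: thread C executes C3 (z = z - 2). Shared: x=6 y=0 z=0. PCs: A@3 B@3 C@3
Step 10: thread B executes B4 (z = y + 3). Shared: x=6 y=0 z=3. PCs: A@3 B@4 C@3

Answer: x=6 y=0 z=3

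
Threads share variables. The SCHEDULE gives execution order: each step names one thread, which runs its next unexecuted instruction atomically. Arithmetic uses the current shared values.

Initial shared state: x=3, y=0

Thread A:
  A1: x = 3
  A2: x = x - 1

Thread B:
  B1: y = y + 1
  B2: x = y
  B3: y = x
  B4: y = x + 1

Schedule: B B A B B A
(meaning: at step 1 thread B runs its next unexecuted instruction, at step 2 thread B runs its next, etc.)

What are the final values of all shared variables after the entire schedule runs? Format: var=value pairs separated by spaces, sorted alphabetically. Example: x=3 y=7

Step 1: thread B executes B1 (y = y + 1). Shared: x=3 y=1. PCs: A@0 B@1
Step 2: thread B executes B2 (x = y). Shared: x=1 y=1. PCs: A@0 B@2
Step 3: thread A executes A1 (x = 3). Shared: x=3 y=1. PCs: A@1 B@2
Step 4: thread B executes B3 (y = x). Shared: x=3 y=3. PCs: A@1 B@3
Step 5: thread B executes B4 (y = x + 1). Shared: x=3 y=4. PCs: A@1 B@4
Step 6: thread A executes A2 (x = x - 1). Shared: x=2 y=4. PCs: A@2 B@4

Answer: x=2 y=4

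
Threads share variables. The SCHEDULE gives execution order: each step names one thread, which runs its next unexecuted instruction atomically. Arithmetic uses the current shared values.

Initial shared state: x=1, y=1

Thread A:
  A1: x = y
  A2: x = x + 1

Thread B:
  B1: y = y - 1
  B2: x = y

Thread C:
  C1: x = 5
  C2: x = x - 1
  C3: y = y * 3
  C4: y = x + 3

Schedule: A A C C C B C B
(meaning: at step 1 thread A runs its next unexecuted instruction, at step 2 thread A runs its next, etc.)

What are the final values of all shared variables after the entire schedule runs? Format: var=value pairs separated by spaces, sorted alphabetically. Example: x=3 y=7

Step 1: thread A executes A1 (x = y). Shared: x=1 y=1. PCs: A@1 B@0 C@0
Step 2: thread A executes A2 (x = x + 1). Shared: x=2 y=1. PCs: A@2 B@0 C@0
Step 3: thread C executes C1 (x = 5). Shared: x=5 y=1. PCs: A@2 B@0 C@1
Step 4: thread C executes C2 (x = x - 1). Shared: x=4 y=1. PCs: A@2 B@0 C@2
Step 5: thread C executes C3 (y = y * 3). Shared: x=4 y=3. PCs: A@2 B@0 C@3
Step 6: thread B executes B1 (y = y - 1). Shared: x=4 y=2. PCs: A@2 B@1 C@3
Step 7: thread C executes C4 (y = x + 3). Shared: x=4 y=7. PCs: A@2 B@1 C@4
Step 8: thread B executes B2 (x = y). Shared: x=7 y=7. PCs: A@2 B@2 C@4

Answer: x=7 y=7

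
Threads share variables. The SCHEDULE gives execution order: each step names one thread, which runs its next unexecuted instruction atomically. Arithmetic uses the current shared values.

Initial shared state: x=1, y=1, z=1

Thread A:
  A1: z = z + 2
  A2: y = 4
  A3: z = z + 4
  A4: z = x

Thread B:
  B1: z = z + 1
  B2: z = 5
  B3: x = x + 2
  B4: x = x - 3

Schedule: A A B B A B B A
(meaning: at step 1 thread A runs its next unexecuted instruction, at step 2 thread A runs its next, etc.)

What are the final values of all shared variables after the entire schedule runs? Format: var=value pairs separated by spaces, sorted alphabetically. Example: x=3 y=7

Step 1: thread A executes A1 (z = z + 2). Shared: x=1 y=1 z=3. PCs: A@1 B@0
Step 2: thread A executes A2 (y = 4). Shared: x=1 y=4 z=3. PCs: A@2 B@0
Step 3: thread B executes B1 (z = z + 1). Shared: x=1 y=4 z=4. PCs: A@2 B@1
Step 4: thread B executes B2 (z = 5). Shared: x=1 y=4 z=5. PCs: A@2 B@2
Step 5: thread A executes A3 (z = z + 4). Shared: x=1 y=4 z=9. PCs: A@3 B@2
Step 6: thread B executes B3 (x = x + 2). Shared: x=3 y=4 z=9. PCs: A@3 B@3
Step 7: thread B executes B4 (x = x - 3). Shared: x=0 y=4 z=9. PCs: A@3 B@4
Step 8: thread A executes A4 (z = x). Shared: x=0 y=4 z=0. PCs: A@4 B@4

Answer: x=0 y=4 z=0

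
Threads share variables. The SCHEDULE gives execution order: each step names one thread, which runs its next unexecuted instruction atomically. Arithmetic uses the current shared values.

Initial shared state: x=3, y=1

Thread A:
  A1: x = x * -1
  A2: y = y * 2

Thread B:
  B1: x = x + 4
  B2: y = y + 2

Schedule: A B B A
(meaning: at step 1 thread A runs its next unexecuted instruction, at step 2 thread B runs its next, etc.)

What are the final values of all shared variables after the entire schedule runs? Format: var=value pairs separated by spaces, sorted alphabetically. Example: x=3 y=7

Step 1: thread A executes A1 (x = x * -1). Shared: x=-3 y=1. PCs: A@1 B@0
Step 2: thread B executes B1 (x = x + 4). Shared: x=1 y=1. PCs: A@1 B@1
Step 3: thread B executes B2 (y = y + 2). Shared: x=1 y=3. PCs: A@1 B@2
Step 4: thread A executes A2 (y = y * 2). Shared: x=1 y=6. PCs: A@2 B@2

Answer: x=1 y=6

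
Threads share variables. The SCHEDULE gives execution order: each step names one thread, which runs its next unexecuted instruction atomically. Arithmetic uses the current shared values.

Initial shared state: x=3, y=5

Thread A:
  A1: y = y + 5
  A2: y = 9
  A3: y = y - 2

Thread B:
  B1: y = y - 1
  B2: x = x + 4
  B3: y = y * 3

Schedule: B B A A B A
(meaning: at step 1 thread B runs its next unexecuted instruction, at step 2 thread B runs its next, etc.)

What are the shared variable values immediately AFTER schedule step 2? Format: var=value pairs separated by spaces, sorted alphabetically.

Step 1: thread B executes B1 (y = y - 1). Shared: x=3 y=4. PCs: A@0 B@1
Step 2: thread B executes B2 (x = x + 4). Shared: x=7 y=4. PCs: A@0 B@2

Answer: x=7 y=4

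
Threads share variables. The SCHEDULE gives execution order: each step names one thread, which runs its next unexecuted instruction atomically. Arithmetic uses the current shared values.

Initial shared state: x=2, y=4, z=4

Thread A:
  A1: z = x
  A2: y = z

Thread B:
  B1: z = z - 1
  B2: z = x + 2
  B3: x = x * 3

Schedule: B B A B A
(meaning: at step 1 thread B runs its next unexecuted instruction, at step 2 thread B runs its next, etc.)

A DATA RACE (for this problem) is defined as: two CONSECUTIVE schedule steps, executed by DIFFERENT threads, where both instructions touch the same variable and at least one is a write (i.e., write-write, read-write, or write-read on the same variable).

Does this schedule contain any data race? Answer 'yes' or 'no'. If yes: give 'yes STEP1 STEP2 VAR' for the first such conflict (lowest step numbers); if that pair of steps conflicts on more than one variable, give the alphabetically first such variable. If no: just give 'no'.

Steps 1,2: same thread (B). No race.
Steps 2,3: B(z = x + 2) vs A(z = x). RACE on z (W-W).
Steps 3,4: A(z = x) vs B(x = x * 3). RACE on x (R-W).
Steps 4,5: B(r=x,w=x) vs A(r=z,w=y). No conflict.
First conflict at steps 2,3.

Answer: yes 2 3 z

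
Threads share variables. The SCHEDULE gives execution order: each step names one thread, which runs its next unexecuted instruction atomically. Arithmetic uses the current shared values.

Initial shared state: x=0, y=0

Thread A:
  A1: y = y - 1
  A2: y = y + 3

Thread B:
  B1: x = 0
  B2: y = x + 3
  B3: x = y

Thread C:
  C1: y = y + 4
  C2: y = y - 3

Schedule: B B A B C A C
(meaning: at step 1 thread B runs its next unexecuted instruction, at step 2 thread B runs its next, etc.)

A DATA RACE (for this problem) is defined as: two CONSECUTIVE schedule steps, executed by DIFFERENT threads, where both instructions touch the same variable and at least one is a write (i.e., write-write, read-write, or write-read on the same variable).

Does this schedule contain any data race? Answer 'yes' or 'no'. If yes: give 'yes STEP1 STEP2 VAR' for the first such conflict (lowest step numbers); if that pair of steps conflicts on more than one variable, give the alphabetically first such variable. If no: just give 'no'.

Steps 1,2: same thread (B). No race.
Steps 2,3: B(y = x + 3) vs A(y = y - 1). RACE on y (W-W).
Steps 3,4: A(y = y - 1) vs B(x = y). RACE on y (W-R).
Steps 4,5: B(x = y) vs C(y = y + 4). RACE on y (R-W).
Steps 5,6: C(y = y + 4) vs A(y = y + 3). RACE on y (W-W).
Steps 6,7: A(y = y + 3) vs C(y = y - 3). RACE on y (W-W).
First conflict at steps 2,3.

Answer: yes 2 3 y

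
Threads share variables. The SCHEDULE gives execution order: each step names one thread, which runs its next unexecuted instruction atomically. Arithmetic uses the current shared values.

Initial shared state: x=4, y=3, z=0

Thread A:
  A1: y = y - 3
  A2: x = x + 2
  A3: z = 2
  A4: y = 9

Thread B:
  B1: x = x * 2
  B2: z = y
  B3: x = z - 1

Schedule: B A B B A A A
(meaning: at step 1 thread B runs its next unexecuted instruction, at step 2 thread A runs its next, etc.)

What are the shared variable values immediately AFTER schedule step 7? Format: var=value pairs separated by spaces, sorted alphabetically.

Step 1: thread B executes B1 (x = x * 2). Shared: x=8 y=3 z=0. PCs: A@0 B@1
Step 2: thread A executes A1 (y = y - 3). Shared: x=8 y=0 z=0. PCs: A@1 B@1
Step 3: thread B executes B2 (z = y). Shared: x=8 y=0 z=0. PCs: A@1 B@2
Step 4: thread B executes B3 (x = z - 1). Shared: x=-1 y=0 z=0. PCs: A@1 B@3
Step 5: thread A executes A2 (x = x + 2). Shared: x=1 y=0 z=0. PCs: A@2 B@3
Step 6: thread A executes A3 (z = 2). Shared: x=1 y=0 z=2. PCs: A@3 B@3
Step 7: thread A executes A4 (y = 9). Shared: x=1 y=9 z=2. PCs: A@4 B@3

Answer: x=1 y=9 z=2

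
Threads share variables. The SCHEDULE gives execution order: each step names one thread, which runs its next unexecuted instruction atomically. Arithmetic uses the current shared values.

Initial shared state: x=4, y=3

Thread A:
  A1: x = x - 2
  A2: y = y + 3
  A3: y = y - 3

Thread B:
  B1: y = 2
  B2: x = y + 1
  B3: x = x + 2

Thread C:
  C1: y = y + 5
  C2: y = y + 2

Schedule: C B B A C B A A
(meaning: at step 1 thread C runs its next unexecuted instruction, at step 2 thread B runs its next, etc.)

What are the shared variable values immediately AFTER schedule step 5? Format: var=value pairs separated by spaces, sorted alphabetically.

Answer: x=1 y=4

Derivation:
Step 1: thread C executes C1 (y = y + 5). Shared: x=4 y=8. PCs: A@0 B@0 C@1
Step 2: thread B executes B1 (y = 2). Shared: x=4 y=2. PCs: A@0 B@1 C@1
Step 3: thread B executes B2 (x = y + 1). Shared: x=3 y=2. PCs: A@0 B@2 C@1
Step 4: thread A executes A1 (x = x - 2). Shared: x=1 y=2. PCs: A@1 B@2 C@1
Step 5: thread C executes C2 (y = y + 2). Shared: x=1 y=4. PCs: A@1 B@2 C@2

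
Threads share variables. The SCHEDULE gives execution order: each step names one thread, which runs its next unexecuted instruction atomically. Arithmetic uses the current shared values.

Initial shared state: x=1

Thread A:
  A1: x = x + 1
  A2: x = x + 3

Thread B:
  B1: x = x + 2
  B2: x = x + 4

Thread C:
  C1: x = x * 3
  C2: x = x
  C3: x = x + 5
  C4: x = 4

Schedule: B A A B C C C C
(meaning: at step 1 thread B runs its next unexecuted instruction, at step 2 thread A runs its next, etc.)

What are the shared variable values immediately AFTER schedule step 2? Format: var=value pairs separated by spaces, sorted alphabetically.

Answer: x=4

Derivation:
Step 1: thread B executes B1 (x = x + 2). Shared: x=3. PCs: A@0 B@1 C@0
Step 2: thread A executes A1 (x = x + 1). Shared: x=4. PCs: A@1 B@1 C@0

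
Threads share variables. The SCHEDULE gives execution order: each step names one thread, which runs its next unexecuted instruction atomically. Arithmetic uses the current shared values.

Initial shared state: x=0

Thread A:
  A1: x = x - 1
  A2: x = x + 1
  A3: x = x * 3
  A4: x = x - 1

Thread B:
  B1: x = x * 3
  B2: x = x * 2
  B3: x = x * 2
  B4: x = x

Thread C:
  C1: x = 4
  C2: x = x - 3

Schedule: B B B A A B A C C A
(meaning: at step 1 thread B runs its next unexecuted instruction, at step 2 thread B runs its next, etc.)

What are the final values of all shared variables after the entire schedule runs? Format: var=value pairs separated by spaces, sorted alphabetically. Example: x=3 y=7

Answer: x=0

Derivation:
Step 1: thread B executes B1 (x = x * 3). Shared: x=0. PCs: A@0 B@1 C@0
Step 2: thread B executes B2 (x = x * 2). Shared: x=0. PCs: A@0 B@2 C@0
Step 3: thread B executes B3 (x = x * 2). Shared: x=0. PCs: A@0 B@3 C@0
Step 4: thread A executes A1 (x = x - 1). Shared: x=-1. PCs: A@1 B@3 C@0
Step 5: thread A executes A2 (x = x + 1). Shared: x=0. PCs: A@2 B@3 C@0
Step 6: thread B executes B4 (x = x). Shared: x=0. PCs: A@2 B@4 C@0
Step 7: thread A executes A3 (x = x * 3). Shared: x=0. PCs: A@3 B@4 C@0
Step 8: thread C executes C1 (x = 4). Shared: x=4. PCs: A@3 B@4 C@1
Step 9: thread C executes C2 (x = x - 3). Shared: x=1. PCs: A@3 B@4 C@2
Step 10: thread A executes A4 (x = x - 1). Shared: x=0. PCs: A@4 B@4 C@2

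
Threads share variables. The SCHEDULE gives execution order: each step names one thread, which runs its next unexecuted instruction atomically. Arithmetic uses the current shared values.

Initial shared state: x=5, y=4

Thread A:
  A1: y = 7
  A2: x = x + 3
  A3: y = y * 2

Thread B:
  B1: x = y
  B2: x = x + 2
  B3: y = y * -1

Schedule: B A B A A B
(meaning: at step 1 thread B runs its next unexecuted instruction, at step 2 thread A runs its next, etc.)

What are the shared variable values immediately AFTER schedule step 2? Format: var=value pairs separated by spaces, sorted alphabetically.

Answer: x=4 y=7

Derivation:
Step 1: thread B executes B1 (x = y). Shared: x=4 y=4. PCs: A@0 B@1
Step 2: thread A executes A1 (y = 7). Shared: x=4 y=7. PCs: A@1 B@1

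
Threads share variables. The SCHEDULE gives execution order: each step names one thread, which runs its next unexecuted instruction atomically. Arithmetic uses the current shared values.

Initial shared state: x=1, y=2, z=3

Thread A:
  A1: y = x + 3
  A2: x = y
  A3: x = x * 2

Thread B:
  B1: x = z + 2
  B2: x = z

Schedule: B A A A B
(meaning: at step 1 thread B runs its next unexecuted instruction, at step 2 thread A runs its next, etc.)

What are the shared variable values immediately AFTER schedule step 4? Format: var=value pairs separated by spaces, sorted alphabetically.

Step 1: thread B executes B1 (x = z + 2). Shared: x=5 y=2 z=3. PCs: A@0 B@1
Step 2: thread A executes A1 (y = x + 3). Shared: x=5 y=8 z=3. PCs: A@1 B@1
Step 3: thread A executes A2 (x = y). Shared: x=8 y=8 z=3. PCs: A@2 B@1
Step 4: thread A executes A3 (x = x * 2). Shared: x=16 y=8 z=3. PCs: A@3 B@1

Answer: x=16 y=8 z=3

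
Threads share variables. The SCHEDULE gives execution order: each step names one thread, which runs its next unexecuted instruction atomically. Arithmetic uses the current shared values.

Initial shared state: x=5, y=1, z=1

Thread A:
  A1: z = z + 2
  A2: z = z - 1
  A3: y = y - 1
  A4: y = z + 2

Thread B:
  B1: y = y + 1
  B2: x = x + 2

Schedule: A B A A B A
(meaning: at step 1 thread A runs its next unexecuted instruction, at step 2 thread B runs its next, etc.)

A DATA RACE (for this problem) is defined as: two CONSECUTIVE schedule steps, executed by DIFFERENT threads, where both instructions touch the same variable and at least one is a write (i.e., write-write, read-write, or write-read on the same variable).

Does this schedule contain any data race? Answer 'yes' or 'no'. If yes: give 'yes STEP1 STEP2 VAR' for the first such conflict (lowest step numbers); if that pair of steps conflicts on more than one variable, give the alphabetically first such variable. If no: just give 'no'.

Steps 1,2: A(r=z,w=z) vs B(r=y,w=y). No conflict.
Steps 2,3: B(r=y,w=y) vs A(r=z,w=z). No conflict.
Steps 3,4: same thread (A). No race.
Steps 4,5: A(r=y,w=y) vs B(r=x,w=x). No conflict.
Steps 5,6: B(r=x,w=x) vs A(r=z,w=y). No conflict.

Answer: no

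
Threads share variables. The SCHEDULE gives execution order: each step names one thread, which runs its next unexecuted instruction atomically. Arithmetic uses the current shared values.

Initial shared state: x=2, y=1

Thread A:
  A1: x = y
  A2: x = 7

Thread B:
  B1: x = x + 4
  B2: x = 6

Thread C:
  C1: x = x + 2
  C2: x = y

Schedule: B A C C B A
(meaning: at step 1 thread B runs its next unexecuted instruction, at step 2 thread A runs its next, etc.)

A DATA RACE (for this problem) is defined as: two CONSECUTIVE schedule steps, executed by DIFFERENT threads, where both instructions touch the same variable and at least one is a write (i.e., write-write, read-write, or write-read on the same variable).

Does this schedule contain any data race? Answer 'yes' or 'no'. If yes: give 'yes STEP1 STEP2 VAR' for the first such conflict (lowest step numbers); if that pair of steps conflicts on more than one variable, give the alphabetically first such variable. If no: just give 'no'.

Steps 1,2: B(x = x + 4) vs A(x = y). RACE on x (W-W).
Steps 2,3: A(x = y) vs C(x = x + 2). RACE on x (W-W).
Steps 3,4: same thread (C). No race.
Steps 4,5: C(x = y) vs B(x = 6). RACE on x (W-W).
Steps 5,6: B(x = 6) vs A(x = 7). RACE on x (W-W).
First conflict at steps 1,2.

Answer: yes 1 2 x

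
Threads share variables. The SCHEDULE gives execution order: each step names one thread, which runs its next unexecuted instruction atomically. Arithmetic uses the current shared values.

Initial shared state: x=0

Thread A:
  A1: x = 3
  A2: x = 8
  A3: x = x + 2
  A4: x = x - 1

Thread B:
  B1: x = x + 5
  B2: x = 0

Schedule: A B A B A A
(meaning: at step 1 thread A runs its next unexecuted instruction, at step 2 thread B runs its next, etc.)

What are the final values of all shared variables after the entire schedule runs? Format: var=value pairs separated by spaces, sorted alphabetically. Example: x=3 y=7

Step 1: thread A executes A1 (x = 3). Shared: x=3. PCs: A@1 B@0
Step 2: thread B executes B1 (x = x + 5). Shared: x=8. PCs: A@1 B@1
Step 3: thread A executes A2 (x = 8). Shared: x=8. PCs: A@2 B@1
Step 4: thread B executes B2 (x = 0). Shared: x=0. PCs: A@2 B@2
Step 5: thread A executes A3 (x = x + 2). Shared: x=2. PCs: A@3 B@2
Step 6: thread A executes A4 (x = x - 1). Shared: x=1. PCs: A@4 B@2

Answer: x=1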